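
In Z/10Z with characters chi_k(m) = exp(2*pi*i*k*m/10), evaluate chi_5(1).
chi_5(1) = zeta_10^5 = -1

Proof sketch: chi_5(1) = zeta_10^(5*1) = zeta_10^5. Since zeta_10^10 = 1, this equals zeta_10^5 = exp(2*pi*i*5/10) = -1.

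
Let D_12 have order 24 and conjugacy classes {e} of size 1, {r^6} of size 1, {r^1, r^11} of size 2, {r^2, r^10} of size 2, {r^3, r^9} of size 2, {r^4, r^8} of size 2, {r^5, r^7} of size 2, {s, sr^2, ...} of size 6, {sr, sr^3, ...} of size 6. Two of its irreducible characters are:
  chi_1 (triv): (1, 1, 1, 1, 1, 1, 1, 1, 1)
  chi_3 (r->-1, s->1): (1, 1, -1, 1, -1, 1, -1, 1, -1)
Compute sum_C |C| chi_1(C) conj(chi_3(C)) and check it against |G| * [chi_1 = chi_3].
Sum = 0; so <chi_1, chi_3> = 0 (distinct irreducibles are orthogonal).

Explanation: Compute term by term over conjugacy classes (|C| * chi_1(C) * conj(chi_3(C))):
  1*(1)*conj(1) + 1*(1)*conj(1) + 2*(1)*conj(-1) + 2*(1)*conj(1) + 2*(1)*conj(-1) + 2*(1)*conj(1) + 2*(1)*conj(-1) + 6*(1)*conj(1) + 6*(1)*conj(-1)
  = (1) + (1) + (-2) + (2) + (-2) + (2) + (-2) + (6) + (-6)
  = 0.
Dividing by |G| = 24 gives 0/24 = 0, matching the row-orthogonality relation <chi_1, chi_3> = [chi_1 = chi_3].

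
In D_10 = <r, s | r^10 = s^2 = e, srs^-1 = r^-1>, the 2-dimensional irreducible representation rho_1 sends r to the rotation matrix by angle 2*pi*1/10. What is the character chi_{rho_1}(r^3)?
chi_{rho_1}(r^3) = 2*cos(2*pi*1*3/10) = 1/2 - sqrt(5)/2

Solution. rho_1(r^3) is rotation by angle 2*pi*1*3/10, whose trace is 2*cos(2*pi*1*3/10) = 1/2 - sqrt(5)/2.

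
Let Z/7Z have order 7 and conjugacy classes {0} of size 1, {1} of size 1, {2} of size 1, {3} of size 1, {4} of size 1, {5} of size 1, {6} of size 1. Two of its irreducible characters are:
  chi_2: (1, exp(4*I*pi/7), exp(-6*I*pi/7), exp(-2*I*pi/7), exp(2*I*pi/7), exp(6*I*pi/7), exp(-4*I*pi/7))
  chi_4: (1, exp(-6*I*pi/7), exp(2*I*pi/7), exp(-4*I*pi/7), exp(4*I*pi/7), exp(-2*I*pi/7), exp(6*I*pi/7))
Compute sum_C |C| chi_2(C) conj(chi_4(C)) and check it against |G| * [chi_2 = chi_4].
Sum = 0; so <chi_2, chi_4> = 0 (distinct irreducibles are orthogonal).

Solution. Compute term by term over conjugacy classes (|C| * chi_2(C) * conj(chi_4(C))):
  1*(1)*conj(1) + 1*(exp(4*I*pi/7))*conj(exp(-6*I*pi/7)) + 1*(exp(-6*I*pi/7))*conj(exp(2*I*pi/7)) + 1*(exp(-2*I*pi/7))*conj(exp(-4*I*pi/7)) + 1*(exp(2*I*pi/7))*conj(exp(4*I*pi/7)) + 1*(exp(6*I*pi/7))*conj(exp(-2*I*pi/7)) + 1*(exp(-4*I*pi/7))*conj(exp(6*I*pi/7))
  = (1) + (exp(-4*I*pi/7)) + (exp(6*I*pi/7)) + (exp(2*I*pi/7)) + (exp(-2*I*pi/7)) + (exp(-6*I*pi/7)) + (exp(4*I*pi/7))
  = 0.
(Exp terms are combined using exp(i*s)*conj(exp(i*t)) = exp(i*(s-t)), and sums of them are collapsed using the identity that for every m > 1 the m distinct m-th roots of unity sum to 0, e.g. 1 + exp(2*I*pi/3) + exp(-2*I*pi/3) = 0.)
Dividing by |G| = 7 gives 0/7 = 0, matching the row-orthogonality relation <chi_2, chi_4> = [chi_2 = chi_4].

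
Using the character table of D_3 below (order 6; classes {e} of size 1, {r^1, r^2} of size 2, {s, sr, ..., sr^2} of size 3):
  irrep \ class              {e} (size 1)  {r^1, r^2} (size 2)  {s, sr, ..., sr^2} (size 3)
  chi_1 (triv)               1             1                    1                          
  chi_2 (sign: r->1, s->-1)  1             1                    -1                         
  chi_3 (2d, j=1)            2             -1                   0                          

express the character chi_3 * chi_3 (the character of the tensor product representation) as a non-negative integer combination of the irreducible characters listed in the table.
chi_3 tensor chi_3 = chi_1 + chi_2 + chi_3 (all other irreducibles have multiplicity 0).

Working: The character of a tensor product is the pointwise product (chi_3 * chi_3)(C) = chi_3(C) * chi_3(C):
  {e}: (2)*(2), {r^1, r^2}: (-1)*(-1), {s, sr, ..., sr^2}: (0)*(0)
so (chi_3 * chi_3) takes values
  {e} -> 4, {r^1, r^2} -> 1, {s, sr, ..., sr^2} -> 0.
Now take the inner product of this character with each irreducible chi from the table, <chi_3*chi_3, chi> = (1/6) sum_C |C| (chi_3*chi_3)(C) conj(chi(C)):
  <chi_3*chi_3, chi_1> = (1/6)[1*(4)*conj(1) + 2*(1)*conj(1) + 3*(0)*conj(1)]
      = (1/6)[(4) + (2) + (0)] = 6/6 = 1
  <chi_3*chi_3, chi_2> = (1/6)[1*(4)*conj(1) + 2*(1)*conj(1) + 3*(0)*conj(-1)]
      = (1/6)[(4) + (2) + (0)] = 6/6 = 1
  <chi_3*chi_3, chi_3> = (1/6)[1*(4)*conj(2) + 2*(1)*conj(-1) + 3*(0)*conj(0)]
      = (1/6)[(8) + (-2) + (0)] = 6/6 = 1
Hence the multiplicities are chi_1: 1, chi_2: 1, chi_3: 1. Dimension check: dim(chi_3)*dim(chi_3) = 2*2 = 4 and sum (mult * dim) = 1*1 + 1*1 + 1*2 = 4.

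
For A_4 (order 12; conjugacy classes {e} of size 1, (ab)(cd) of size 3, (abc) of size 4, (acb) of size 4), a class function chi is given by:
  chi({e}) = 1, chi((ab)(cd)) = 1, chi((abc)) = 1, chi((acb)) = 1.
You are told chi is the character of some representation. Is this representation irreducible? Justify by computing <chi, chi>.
Irreducible: <chi, chi> = 1.

Derivation: <chi, chi> = (1/|G|) sum_C |C| * |chi(C)|^2 = (1/12)[1*|1|^2 + 3*|1|^2 + 4*|1|^2 + 4*|1|^2]
  = (1/12)[(1) + (3) + (4) + (4)] = 12/12 = 1.
(Exp terms are combined using exp(i*s)*conj(exp(i*t)) = exp(i*(s-t)), and sums of them are collapsed using the identity that for every m > 1 the m distinct m-th roots of unity sum to 0, e.g. 1 + exp(2*I*pi/3) + exp(-2*I*pi/3) = 0.)
A character is irreducible iff <chi, chi> = 1, so this representation is irreducible.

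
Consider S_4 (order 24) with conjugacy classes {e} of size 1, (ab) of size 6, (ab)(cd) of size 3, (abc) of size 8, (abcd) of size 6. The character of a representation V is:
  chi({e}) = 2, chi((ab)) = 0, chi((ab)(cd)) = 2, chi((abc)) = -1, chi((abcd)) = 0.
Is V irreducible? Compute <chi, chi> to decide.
Irreducible: <chi, chi> = 1.

Working: <chi, chi> = (1/|G|) sum_C |C| * |chi(C)|^2 = (1/24)[1*|2|^2 + 6*|0|^2 + 3*|2|^2 + 8*|-1|^2 + 6*|0|^2]
  = (1/24)[(4) + (0) + (12) + (8) + (0)] = 24/24 = 1.
A character is irreducible iff <chi, chi> = 1, so this representation is irreducible.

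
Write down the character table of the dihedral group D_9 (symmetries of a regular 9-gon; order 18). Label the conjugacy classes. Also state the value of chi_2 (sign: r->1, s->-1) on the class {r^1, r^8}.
Conjugacy classes: {e} of size 1, {r^1, r^8} of size 2, {r^2, r^7} of size 2, {r^3, r^6} of size 2, {r^4, r^5} of size 2, {s, sr, ..., sr^8} of size 9.
Character table:
  irrep \ class              {e} (size 1)  {r^1, r^8} (size 2)  {r^2, r^7} (size 2)  {r^3, r^6} (size 2)  {r^4, r^5} (size 2)  {s, sr, ..., sr^8} (size 9)
  chi_1 (triv)               1             1                    1                    1                    1                    1                          
  chi_2 (sign: r->1, s->-1)  1             1                    1                    1                    1                    -1                         
  chi_3 (2d, j=1)            2             2*cos(2*pi/9)        2*cos(4*pi/9)        -1                   -2*cos(pi/9)         0                          
  chi_4 (2d, j=2)            2             2*cos(4*pi/9)        -2*cos(pi/9)         -1                   2*cos(2*pi/9)        0                          
  chi_5 (2d, j=3)            2             -1                   -1                   2                    -1                   0                          
  chi_6 (2d, j=4)            2             -2*cos(pi/9)         2*cos(2*pi/9)        -1                   2*cos(4*pi/9)        0                          

Spot check: chi_2 (sign: r->1, s->-1) on {r^1, r^8} = 1.

D_9 has order 2*9 = 18 with 6 conjugacy classes, hence 6 irreducibles. Sum of squared dims 1 + 1 + 4 + 4 + 4 + 4 = 18 = |G|. Linear characters come from the abelianisation; the 2-dimensional irreps have character r^k -> 2*cos(2*pi*j*k/9), reflections -> 0.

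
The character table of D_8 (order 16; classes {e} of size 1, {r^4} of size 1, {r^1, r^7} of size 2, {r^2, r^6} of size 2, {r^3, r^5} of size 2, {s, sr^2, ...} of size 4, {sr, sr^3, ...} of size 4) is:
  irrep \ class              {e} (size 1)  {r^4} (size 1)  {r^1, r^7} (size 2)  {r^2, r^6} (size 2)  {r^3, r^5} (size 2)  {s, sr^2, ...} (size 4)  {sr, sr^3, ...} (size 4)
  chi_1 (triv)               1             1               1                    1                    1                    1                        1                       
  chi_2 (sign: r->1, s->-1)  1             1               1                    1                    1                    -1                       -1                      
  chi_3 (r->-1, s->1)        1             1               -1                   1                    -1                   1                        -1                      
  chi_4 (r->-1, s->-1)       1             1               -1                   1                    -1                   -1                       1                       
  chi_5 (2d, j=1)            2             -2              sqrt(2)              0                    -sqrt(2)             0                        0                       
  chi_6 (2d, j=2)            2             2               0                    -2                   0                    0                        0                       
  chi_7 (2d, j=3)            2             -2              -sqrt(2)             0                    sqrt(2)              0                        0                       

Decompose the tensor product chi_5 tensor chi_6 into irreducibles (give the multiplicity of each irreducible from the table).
chi_5 tensor chi_6 = chi_5 + chi_7 (all other irreducibles have multiplicity 0).

Details: The character of a tensor product is the pointwise product (chi_5 * chi_6)(C) = chi_5(C) * chi_6(C):
  {e}: (2)*(2), {r^4}: (-2)*(2), {r^1, r^7}: (sqrt(2))*(0), {r^2, r^6}: (0)*(-2), {r^3, r^5}: (-sqrt(2))*(0), {s, sr^2, ...}: (0)*(0), {sr, sr^3, ...}: (0)*(0)
so (chi_5 * chi_6) takes values
  {e} -> 4, {r^4} -> -4, {r^1, r^7} -> 0, {r^2, r^6} -> 0, {r^3, r^5} -> 0, {s, sr^2, ...} -> 0, {sr, sr^3, ...} -> 0.
Now take the inner product of this character with each irreducible chi from the table, <chi_5*chi_6, chi> = (1/16) sum_C |C| (chi_5*chi_6)(C) conj(chi(C)):
  <chi_5*chi_6, chi_1> = (1/16)[1*(4)*conj(1) + 1*(-4)*conj(1) + 2*(0)*conj(1) + 2*(0)*conj(1) + 2*(0)*conj(1) + 4*(0)*conj(1) + 4*(0)*conj(1)]
      = (1/16)[(4) + (-4) + (0) + (0) + (0) + (0) + (0)] = 0/16 = 0
  <chi_5*chi_6, chi_2> = (1/16)[1*(4)*conj(1) + 1*(-4)*conj(1) + 2*(0)*conj(1) + 2*(0)*conj(1) + 2*(0)*conj(1) + 4*(0)*conj(-1) + 4*(0)*conj(-1)]
      = (1/16)[(4) + (-4) + (0) + (0) + (0) + (0) + (0)] = 0/16 = 0
  <chi_5*chi_6, chi_3> = (1/16)[1*(4)*conj(1) + 1*(-4)*conj(1) + 2*(0)*conj(-1) + 2*(0)*conj(1) + 2*(0)*conj(-1) + 4*(0)*conj(1) + 4*(0)*conj(-1)]
      = (1/16)[(4) + (-4) + (0) + (0) + (0) + (0) + (0)] = 0/16 = 0
  <chi_5*chi_6, chi_4> = (1/16)[1*(4)*conj(1) + 1*(-4)*conj(1) + 2*(0)*conj(-1) + 2*(0)*conj(1) + 2*(0)*conj(-1) + 4*(0)*conj(-1) + 4*(0)*conj(1)]
      = (1/16)[(4) + (-4) + (0) + (0) + (0) + (0) + (0)] = 0/16 = 0
  <chi_5*chi_6, chi_5> = (1/16)[1*(4)*conj(2) + 1*(-4)*conj(-2) + 2*(0)*conj(sqrt(2)) + 2*(0)*conj(0) + 2*(0)*conj(-sqrt(2)) + 4*(0)*conj(0) + 4*(0)*conj(0)]
      = (1/16)[(8) + (8) + (0) + (0) + (0) + (0) + (0)] = 16/16 = 1
  <chi_5*chi_6, chi_6> = (1/16)[1*(4)*conj(2) + 1*(-4)*conj(2) + 2*(0)*conj(0) + 2*(0)*conj(-2) + 2*(0)*conj(0) + 4*(0)*conj(0) + 4*(0)*conj(0)]
      = (1/16)[(8) + (-8) + (0) + (0) + (0) + (0) + (0)] = 0/16 = 0
  <chi_5*chi_6, chi_7> = (1/16)[1*(4)*conj(2) + 1*(-4)*conj(-2) + 2*(0)*conj(-sqrt(2)) + 2*(0)*conj(0) + 2*(0)*conj(sqrt(2)) + 4*(0)*conj(0) + 4*(0)*conj(0)]
      = (1/16)[(8) + (8) + (0) + (0) + (0) + (0) + (0)] = 16/16 = 1
Hence the multiplicities are chi_5: 1, chi_7: 1. Dimension check: dim(chi_5)*dim(chi_6) = 2*2 = 4 and sum (mult * dim) = 1*2 + 1*2 = 4.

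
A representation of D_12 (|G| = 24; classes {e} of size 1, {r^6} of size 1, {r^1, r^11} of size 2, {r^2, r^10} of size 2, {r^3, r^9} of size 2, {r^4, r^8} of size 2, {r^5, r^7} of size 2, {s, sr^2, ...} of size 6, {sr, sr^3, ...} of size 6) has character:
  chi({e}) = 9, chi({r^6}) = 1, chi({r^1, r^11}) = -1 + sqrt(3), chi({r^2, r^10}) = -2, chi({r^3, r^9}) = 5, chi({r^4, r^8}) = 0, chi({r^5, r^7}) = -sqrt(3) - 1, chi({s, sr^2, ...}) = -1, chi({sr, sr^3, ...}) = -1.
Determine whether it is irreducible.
Not irreducible (reducible): <chi, chi> = 7 > 1.

Explanation: <chi, chi> = (1/|G|) sum_C |C| * |chi(C)|^2 = (1/24)[1*|9|^2 + 1*|1|^2 + 2*|-1 + sqrt(3)|^2 + 2*|-2|^2 + 2*|5|^2 + 2*|0|^2 + 2*|-sqrt(3) - 1|^2 + 6*|-1|^2 + 6*|-1|^2]
  = (1/24)[(81) + (1) + (8 - 4*sqrt(3)) + (8) + (50) + (0) + (4*sqrt(3) + 8) + (6) + (6)] = 168/24 = 7.
A character is irreducible iff <chi, chi> = 1, so this representation is reducible.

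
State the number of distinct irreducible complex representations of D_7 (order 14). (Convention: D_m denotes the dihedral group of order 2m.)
5

Solution. The number of irreducible complex representations of a finite group equals its number of conjugacy classes. D_7 has 5 conjugacy classes ((n+3)/2 for n odd), so D_7 (order 14) has exactly 5 irreducible complex representations.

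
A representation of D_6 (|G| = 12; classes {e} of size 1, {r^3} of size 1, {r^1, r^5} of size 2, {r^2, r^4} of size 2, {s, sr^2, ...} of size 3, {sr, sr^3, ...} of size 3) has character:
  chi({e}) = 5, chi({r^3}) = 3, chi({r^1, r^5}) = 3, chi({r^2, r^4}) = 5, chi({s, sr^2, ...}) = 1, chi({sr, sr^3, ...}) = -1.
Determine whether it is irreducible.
Not irreducible (reducible): <chi, chi> = 9 > 1.

Why: <chi, chi> = (1/|G|) sum_C |C| * |chi(C)|^2 = (1/12)[1*|5|^2 + 1*|3|^2 + 2*|3|^2 + 2*|5|^2 + 3*|1|^2 + 3*|-1|^2]
  = (1/12)[(25) + (9) + (18) + (50) + (3) + (3)] = 108/12 = 9.
A character is irreducible iff <chi, chi> = 1, so this representation is reducible.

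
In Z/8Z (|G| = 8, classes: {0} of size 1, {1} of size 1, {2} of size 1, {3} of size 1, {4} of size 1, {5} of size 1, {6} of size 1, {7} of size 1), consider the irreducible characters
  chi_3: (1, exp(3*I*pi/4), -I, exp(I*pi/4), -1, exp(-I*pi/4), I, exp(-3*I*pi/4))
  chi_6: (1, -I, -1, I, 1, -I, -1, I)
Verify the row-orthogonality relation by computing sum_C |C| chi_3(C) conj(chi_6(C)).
Sum = 0; so <chi_3, chi_6> = 0 (distinct irreducibles are orthogonal).

Details: Compute term by term over conjugacy classes (|C| * chi_3(C) * conj(chi_6(C))):
  1*(1)*conj(1) + 1*(exp(3*I*pi/4))*conj(-I) + 1*(-I)*conj(-1) + 1*(exp(I*pi/4))*conj(I) + 1*(-1)*conj(1) + 1*(exp(-I*pi/4))*conj(-I) + 1*(I)*conj(-1) + 1*(exp(-3*I*pi/4))*conj(I)
  = (1) + (exp(-3*I*pi/4)) + (I) + (-exp(3*I*pi/4)) + (-1) + (exp(I*pi/4)) + (-I) + (-exp(-I*pi/4))
  = 0.
(Exp terms are combined using exp(i*s)*conj(exp(i*t)) = exp(i*(s-t)), and sums of them are collapsed using the identity that for every m > 1 the m distinct m-th roots of unity sum to 0, e.g. 1 + exp(2*I*pi/3) + exp(-2*I*pi/3) = 0.)
Dividing by |G| = 8 gives 0/8 = 0, matching the row-orthogonality relation <chi_3, chi_6> = [chi_3 = chi_6].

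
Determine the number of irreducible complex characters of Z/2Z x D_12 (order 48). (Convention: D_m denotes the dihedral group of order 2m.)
18

Justification: The number of irreducible complex representations of a finite group equals its number of conjugacy classes. For a direct product, #classes(G x H) = #classes(G) * #classes(H). Z/2Z has 2 classes (abelian), D_12 has 9 classes, so 2 * 9 = 18, so Z/2Z x D_12 (order 48) has exactly 18 irreducible complex representations.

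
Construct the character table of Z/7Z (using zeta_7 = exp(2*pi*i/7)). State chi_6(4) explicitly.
Character table of Z/7Z (irreps indexed chi_0,...,chi_6 with chi_k(m) = zeta_7^(k*m), zeta_7 = exp(2*pi*i/7)):
  irrep \ class  {0} (size 1)  {1} (size 1)    {2} (size 1)    {3} (size 1)    {4} (size 1)    {5} (size 1)    {6} (size 1)  
  chi_0          1             1               1               1               1               1               1             
  chi_1          1             exp(2*I*pi/7)   exp(4*I*pi/7)   exp(6*I*pi/7)   exp(-6*I*pi/7)  exp(-4*I*pi/7)  exp(-2*I*pi/7)
  chi_2          1             exp(4*I*pi/7)   exp(-6*I*pi/7)  exp(-2*I*pi/7)  exp(2*I*pi/7)   exp(6*I*pi/7)   exp(-4*I*pi/7)
  chi_3          1             exp(6*I*pi/7)   exp(-2*I*pi/7)  exp(4*I*pi/7)   exp(-4*I*pi/7)  exp(2*I*pi/7)   exp(-6*I*pi/7)
  chi_4          1             exp(-6*I*pi/7)  exp(2*I*pi/7)   exp(-4*I*pi/7)  exp(4*I*pi/7)   exp(-2*I*pi/7)  exp(6*I*pi/7) 
  chi_5          1             exp(-4*I*pi/7)  exp(6*I*pi/7)   exp(2*I*pi/7)   exp(-2*I*pi/7)  exp(-6*I*pi/7)  exp(4*I*pi/7) 
  chi_6          1             exp(-2*I*pi/7)  exp(-4*I*pi/7)  exp(-6*I*pi/7)  exp(6*I*pi/7)   exp(4*I*pi/7)   exp(2*I*pi/7) 

Spot check: chi_6(4) = zeta_7^(6*4) = zeta_7^24 = exp(6*I*pi/7).

Explanation: Z/7Z is abelian, so all 7 irreducible complex representations are 1-dimensional. They are given by chi_k(m) = zeta_7^(k*m) for k = 0,...,6. Row orthogonality: sum_m chi_k(m) conj(chi_l(m)) = 7 * [k = l].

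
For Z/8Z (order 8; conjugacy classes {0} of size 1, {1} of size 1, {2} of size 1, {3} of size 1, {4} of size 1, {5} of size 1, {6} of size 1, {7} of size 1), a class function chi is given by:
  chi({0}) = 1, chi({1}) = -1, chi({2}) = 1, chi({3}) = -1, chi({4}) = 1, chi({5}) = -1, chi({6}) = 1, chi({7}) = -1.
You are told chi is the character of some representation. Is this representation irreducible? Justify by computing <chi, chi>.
Irreducible: <chi, chi> = 1.

Reasoning: <chi, chi> = (1/|G|) sum_C |C| * |chi(C)|^2 = (1/8)[1*|1|^2 + 1*|-1|^2 + 1*|1|^2 + 1*|-1|^2 + 1*|1|^2 + 1*|-1|^2 + 1*|1|^2 + 1*|-1|^2]
  = (1/8)[(1) + (1) + (1) + (1) + (1) + (1) + (1) + (1)] = 8/8 = 1.
(Exp terms are combined using exp(i*s)*conj(exp(i*t)) = exp(i*(s-t)), and sums of them are collapsed using the identity that for every m > 1 the m distinct m-th roots of unity sum to 0, e.g. 1 + exp(2*I*pi/3) + exp(-2*I*pi/3) = 0.)
A character is irreducible iff <chi, chi> = 1, so this representation is irreducible.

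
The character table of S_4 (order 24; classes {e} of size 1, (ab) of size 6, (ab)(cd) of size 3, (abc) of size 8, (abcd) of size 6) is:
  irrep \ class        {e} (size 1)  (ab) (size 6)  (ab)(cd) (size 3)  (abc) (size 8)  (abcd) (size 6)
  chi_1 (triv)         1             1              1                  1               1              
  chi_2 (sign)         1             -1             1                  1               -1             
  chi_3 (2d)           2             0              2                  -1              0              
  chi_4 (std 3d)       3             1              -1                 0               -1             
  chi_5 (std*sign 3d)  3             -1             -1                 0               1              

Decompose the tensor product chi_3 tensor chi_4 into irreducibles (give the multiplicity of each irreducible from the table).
chi_3 tensor chi_4 = chi_4 + chi_5 (all other irreducibles have multiplicity 0).

Argument: The character of a tensor product is the pointwise product (chi_3 * chi_4)(C) = chi_3(C) * chi_4(C):
  {e}: (2)*(3), (ab): (0)*(1), (ab)(cd): (2)*(-1), (abc): (-1)*(0), (abcd): (0)*(-1)
so (chi_3 * chi_4) takes values
  {e} -> 6, (ab) -> 0, (ab)(cd) -> -2, (abc) -> 0, (abcd) -> 0.
Now take the inner product of this character with each irreducible chi from the table, <chi_3*chi_4, chi> = (1/24) sum_C |C| (chi_3*chi_4)(C) conj(chi(C)):
  <chi_3*chi_4, chi_1> = (1/24)[1*(6)*conj(1) + 6*(0)*conj(1) + 3*(-2)*conj(1) + 8*(0)*conj(1) + 6*(0)*conj(1)]
      = (1/24)[(6) + (0) + (-6) + (0) + (0)] = 0/24 = 0
  <chi_3*chi_4, chi_2> = (1/24)[1*(6)*conj(1) + 6*(0)*conj(-1) + 3*(-2)*conj(1) + 8*(0)*conj(1) + 6*(0)*conj(-1)]
      = (1/24)[(6) + (0) + (-6) + (0) + (0)] = 0/24 = 0
  <chi_3*chi_4, chi_3> = (1/24)[1*(6)*conj(2) + 6*(0)*conj(0) + 3*(-2)*conj(2) + 8*(0)*conj(-1) + 6*(0)*conj(0)]
      = (1/24)[(12) + (0) + (-12) + (0) + (0)] = 0/24 = 0
  <chi_3*chi_4, chi_4> = (1/24)[1*(6)*conj(3) + 6*(0)*conj(1) + 3*(-2)*conj(-1) + 8*(0)*conj(0) + 6*(0)*conj(-1)]
      = (1/24)[(18) + (0) + (6) + (0) + (0)] = 24/24 = 1
  <chi_3*chi_4, chi_5> = (1/24)[1*(6)*conj(3) + 6*(0)*conj(-1) + 3*(-2)*conj(-1) + 8*(0)*conj(0) + 6*(0)*conj(1)]
      = (1/24)[(18) + (0) + (6) + (0) + (0)] = 24/24 = 1
Hence the multiplicities are chi_4: 1, chi_5: 1. Dimension check: dim(chi_3)*dim(chi_4) = 2*3 = 6 and sum (mult * dim) = 1*3 + 1*3 = 6.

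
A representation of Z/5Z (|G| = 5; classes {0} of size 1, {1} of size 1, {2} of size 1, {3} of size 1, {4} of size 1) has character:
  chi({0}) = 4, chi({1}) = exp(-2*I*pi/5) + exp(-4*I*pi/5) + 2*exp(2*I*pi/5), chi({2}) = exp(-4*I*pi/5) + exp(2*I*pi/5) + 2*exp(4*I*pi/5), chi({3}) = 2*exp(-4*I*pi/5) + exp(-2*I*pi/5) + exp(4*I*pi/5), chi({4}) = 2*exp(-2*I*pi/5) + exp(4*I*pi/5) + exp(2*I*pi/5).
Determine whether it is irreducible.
Not irreducible (reducible): <chi, chi> = 6 > 1.

Details: <chi, chi> = (1/|G|) sum_C |C| * |chi(C)|^2 = (1/5)[1*|4|^2 + 1*|exp(-2*I*pi/5) + exp(-4*I*pi/5) + 2*exp(2*I*pi/5)|^2 + 1*|exp(-4*I*pi/5) + exp(2*I*pi/5) + 2*exp(4*I*pi/5)|^2 + 1*|2*exp(-4*I*pi/5) + exp(-2*I*pi/5) + exp(4*I*pi/5)|^2 + 1*|2*exp(-2*I*pi/5) + exp(4*I*pi/5) + exp(2*I*pi/5)|^2]
  = (1/5)[(16) + (6 + 4*exp(-4*I*pi/5) + exp(-2*I*pi/5) + exp(2*I*pi/5) + 4*exp(4*I*pi/5)) + (6 + 4*exp(-2*I*pi/5) + exp(-4*I*pi/5) + exp(4*I*pi/5) + 4*exp(2*I*pi/5)) + (6 + 4*exp(-2*I*pi/5) + exp(-4*I*pi/5) + exp(4*I*pi/5) + 4*exp(2*I*pi/5)) + (6 + 4*exp(-4*I*pi/5) + exp(-2*I*pi/5) + exp(2*I*pi/5) + 4*exp(4*I*pi/5))] = 30/5 = 6.
(Exp terms are combined using exp(i*s)*conj(exp(i*t)) = exp(i*(s-t)), and sums of them are collapsed using the identity that for every m > 1 the m distinct m-th roots of unity sum to 0, e.g. 1 + exp(2*I*pi/3) + exp(-2*I*pi/3) = 0.)
A character is irreducible iff <chi, chi> = 1, so this representation is reducible.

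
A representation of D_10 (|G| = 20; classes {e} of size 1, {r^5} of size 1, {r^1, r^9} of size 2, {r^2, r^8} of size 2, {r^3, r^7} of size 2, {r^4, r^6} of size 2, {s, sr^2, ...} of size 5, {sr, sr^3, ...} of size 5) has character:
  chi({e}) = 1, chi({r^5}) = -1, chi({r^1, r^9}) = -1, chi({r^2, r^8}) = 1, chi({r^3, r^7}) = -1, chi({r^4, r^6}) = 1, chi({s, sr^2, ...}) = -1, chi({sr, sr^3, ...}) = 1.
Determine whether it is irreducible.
Irreducible: <chi, chi> = 1.

Solution. <chi, chi> = (1/|G|) sum_C |C| * |chi(C)|^2 = (1/20)[1*|1|^2 + 1*|-1|^2 + 2*|-1|^2 + 2*|1|^2 + 2*|-1|^2 + 2*|1|^2 + 5*|-1|^2 + 5*|1|^2]
  = (1/20)[(1) + (1) + (2) + (2) + (2) + (2) + (5) + (5)] = 20/20 = 1.
A character is irreducible iff <chi, chi> = 1, so this representation is irreducible.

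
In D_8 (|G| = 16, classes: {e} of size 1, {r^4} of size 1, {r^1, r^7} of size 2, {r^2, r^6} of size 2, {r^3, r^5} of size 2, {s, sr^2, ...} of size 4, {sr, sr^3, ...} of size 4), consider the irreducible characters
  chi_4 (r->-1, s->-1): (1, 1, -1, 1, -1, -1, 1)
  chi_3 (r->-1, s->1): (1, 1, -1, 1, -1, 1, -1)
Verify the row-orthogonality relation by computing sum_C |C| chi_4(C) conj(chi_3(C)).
Sum = 0; so <chi_4, chi_3> = 0 (distinct irreducibles are orthogonal).

Solution. Compute term by term over conjugacy classes (|C| * chi_4(C) * conj(chi_3(C))):
  1*(1)*conj(1) + 1*(1)*conj(1) + 2*(-1)*conj(-1) + 2*(1)*conj(1) + 2*(-1)*conj(-1) + 4*(-1)*conj(1) + 4*(1)*conj(-1)
  = (1) + (1) + (2) + (2) + (2) + (-4) + (-4)
  = 0.
Dividing by |G| = 16 gives 0/16 = 0, matching the row-orthogonality relation <chi_4, chi_3> = [chi_4 = chi_3].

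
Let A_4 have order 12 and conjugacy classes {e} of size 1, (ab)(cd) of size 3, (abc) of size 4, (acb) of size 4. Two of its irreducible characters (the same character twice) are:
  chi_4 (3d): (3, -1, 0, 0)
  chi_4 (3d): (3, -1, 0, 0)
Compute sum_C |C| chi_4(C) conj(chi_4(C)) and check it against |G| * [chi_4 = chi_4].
Sum = 12 = |G| = 12; so <chi_4, chi_4> = 1 (norm-1 confirms irreducibility).

Why: Compute term by term over conjugacy classes (|C| * chi_4(C) * conj(chi_4(C))):
  1*(3)*conj(3) + 3*(-1)*conj(-1) + 4*(0)*conj(0) + 4*(0)*conj(0)
  = (9) + (3) + (0) + (0)
  = 12.
(Exp terms are combined using exp(i*s)*conj(exp(i*t)) = exp(i*(s-t)), and sums of them are collapsed using the identity that for every m > 1 the m distinct m-th roots of unity sum to 0, e.g. 1 + exp(2*I*pi/3) + exp(-2*I*pi/3) = 0.)
Dividing by |G| = 12 gives 12/12 = 1, matching the row-orthogonality relation <chi_4, chi_4> = [chi_4 = chi_4].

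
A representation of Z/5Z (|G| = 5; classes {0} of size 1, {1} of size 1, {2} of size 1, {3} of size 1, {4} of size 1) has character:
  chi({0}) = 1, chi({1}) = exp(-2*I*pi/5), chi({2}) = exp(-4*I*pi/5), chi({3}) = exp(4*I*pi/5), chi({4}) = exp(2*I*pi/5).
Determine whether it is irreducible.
Irreducible: <chi, chi> = 1.

Details: <chi, chi> = (1/|G|) sum_C |C| * |chi(C)|^2 = (1/5)[1*|1|^2 + 1*|exp(-2*I*pi/5)|^2 + 1*|exp(-4*I*pi/5)|^2 + 1*|exp(4*I*pi/5)|^2 + 1*|exp(2*I*pi/5)|^2]
  = (1/5)[(1) + (1) + (1) + (1) + (1)] = 5/5 = 1.
(Exp terms are combined using exp(i*s)*conj(exp(i*t)) = exp(i*(s-t)), and sums of them are collapsed using the identity that for every m > 1 the m distinct m-th roots of unity sum to 0, e.g. 1 + exp(2*I*pi/3) + exp(-2*I*pi/3) = 0.)
A character is irreducible iff <chi, chi> = 1, so this representation is irreducible.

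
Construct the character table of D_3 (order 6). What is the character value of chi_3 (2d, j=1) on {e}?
Conjugacy classes: {e} of size 1, {r^1, r^2} of size 2, {s, sr, ..., sr^2} of size 3.
Character table:
  irrep \ class              {e} (size 1)  {r^1, r^2} (size 2)  {s, sr, ..., sr^2} (size 3)
  chi_1 (triv)               1             1                    1                          
  chi_2 (sign: r->1, s->-1)  1             1                    -1                         
  chi_3 (2d, j=1)            2             -1                   0                          

Spot check: chi_3 (2d, j=1) on {e} = 2.

Argument: D_3 has order 2*3 = 6 with 3 conjugacy classes, hence 3 irreducibles. Sum of squared dims 1 + 1 + 4 = 6 = |G|. Linear characters come from the abelianisation; the 2-dimensional irreps have character r^k -> 2*cos(2*pi*j*k/3), reflections -> 0.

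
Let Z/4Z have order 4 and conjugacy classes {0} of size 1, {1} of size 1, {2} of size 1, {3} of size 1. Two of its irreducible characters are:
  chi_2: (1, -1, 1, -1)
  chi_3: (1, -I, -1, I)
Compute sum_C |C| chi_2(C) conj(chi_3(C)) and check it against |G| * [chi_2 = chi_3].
Sum = 0; so <chi_2, chi_3> = 0 (distinct irreducibles are orthogonal).

Explanation: Compute term by term over conjugacy classes (|C| * chi_2(C) * conj(chi_3(C))):
  1*(1)*conj(1) + 1*(-1)*conj(-I) + 1*(1)*conj(-1) + 1*(-1)*conj(I)
  = (1) + (-I) + (-1) + (I)
  = 0.
(Exp terms are combined using exp(i*s)*conj(exp(i*t)) = exp(i*(s-t)), and sums of them are collapsed using the identity that for every m > 1 the m distinct m-th roots of unity sum to 0, e.g. 1 + exp(2*I*pi/3) + exp(-2*I*pi/3) = 0.)
Dividing by |G| = 4 gives 0/4 = 0, matching the row-orthogonality relation <chi_2, chi_3> = [chi_2 = chi_3].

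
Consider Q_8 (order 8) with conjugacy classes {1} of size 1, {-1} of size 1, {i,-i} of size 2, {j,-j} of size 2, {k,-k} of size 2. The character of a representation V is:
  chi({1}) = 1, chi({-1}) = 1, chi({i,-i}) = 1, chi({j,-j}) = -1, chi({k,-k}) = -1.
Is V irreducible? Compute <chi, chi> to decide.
Irreducible: <chi, chi> = 1.

Argument: <chi, chi> = (1/|G|) sum_C |C| * |chi(C)|^2 = (1/8)[1*|1|^2 + 1*|1|^2 + 2*|1|^2 + 2*|-1|^2 + 2*|-1|^2]
  = (1/8)[(1) + (1) + (2) + (2) + (2)] = 8/8 = 1.
A character is irreducible iff <chi, chi> = 1, so this representation is irreducible.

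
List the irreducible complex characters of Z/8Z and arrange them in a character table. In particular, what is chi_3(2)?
Character table of Z/8Z (irreps indexed chi_0,...,chi_7 with chi_k(m) = zeta_8^(k*m), zeta_8 = exp(2*pi*i/8)):
  irrep \ class  {0} (size 1)  {1} (size 1)    {2} (size 1)  {3} (size 1)    {4} (size 1)  {5} (size 1)    {6} (size 1)  {7} (size 1)  
  chi_0          1             1               1             1               1             1               1             1             
  chi_1          1             exp(I*pi/4)     I             exp(3*I*pi/4)   -1            exp(-3*I*pi/4)  -I            exp(-I*pi/4)  
  chi_2          1             I               -1            -I              1             I               -1            -I            
  chi_3          1             exp(3*I*pi/4)   -I            exp(I*pi/4)     -1            exp(-I*pi/4)    I             exp(-3*I*pi/4)
  chi_4          1             -1              1             -1              1             -1              1             -1            
  chi_5          1             exp(-3*I*pi/4)  I             exp(-I*pi/4)    -1            exp(I*pi/4)     -I            exp(3*I*pi/4) 
  chi_6          1             -I              -1            I               1             -I              -1            I             
  chi_7          1             exp(-I*pi/4)    -I            exp(-3*I*pi/4)  -1            exp(3*I*pi/4)   I             exp(I*pi/4)   

Spot check: chi_3(2) = zeta_8^(3*2) = zeta_8^6 = -I.

Proof sketch: Z/8Z is abelian, so all 8 irreducible complex representations are 1-dimensional. They are given by chi_k(m) = zeta_8^(k*m) for k = 0,...,7. Row orthogonality: sum_m chi_k(m) conj(chi_l(m)) = 8 * [k = l].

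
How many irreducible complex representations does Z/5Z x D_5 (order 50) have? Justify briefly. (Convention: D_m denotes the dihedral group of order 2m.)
20

Details: The number of irreducible complex representations of a finite group equals its number of conjugacy classes. For a direct product, #classes(G x H) = #classes(G) * #classes(H). Z/5Z has 5 classes (abelian), D_5 has 4 classes, so 5 * 4 = 20, so Z/5Z x D_5 (order 50) has exactly 20 irreducible complex representations.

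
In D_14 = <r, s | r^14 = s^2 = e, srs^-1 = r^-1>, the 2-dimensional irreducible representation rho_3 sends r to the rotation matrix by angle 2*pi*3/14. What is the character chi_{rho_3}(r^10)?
chi_{rho_3}(r^10) = 2*cos(2*pi*3*10/14) = 2*cos(30*pi/7)

Why: rho_3(r^10) is rotation by angle 2*pi*3*10/14, whose trace is 2*cos(2*pi*3*10/14) = 2*cos(30*pi/7).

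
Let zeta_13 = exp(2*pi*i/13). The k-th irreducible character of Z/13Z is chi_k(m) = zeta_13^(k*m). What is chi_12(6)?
chi_12(6) = zeta_13^72 = exp(-12*I*pi/13)

Justification: chi_12(6) = zeta_13^(12*6) = zeta_13^72. Since zeta_13^13 = 1, this equals zeta_13^7 = exp(2*pi*i*7/13) = exp(-12*I*pi/13).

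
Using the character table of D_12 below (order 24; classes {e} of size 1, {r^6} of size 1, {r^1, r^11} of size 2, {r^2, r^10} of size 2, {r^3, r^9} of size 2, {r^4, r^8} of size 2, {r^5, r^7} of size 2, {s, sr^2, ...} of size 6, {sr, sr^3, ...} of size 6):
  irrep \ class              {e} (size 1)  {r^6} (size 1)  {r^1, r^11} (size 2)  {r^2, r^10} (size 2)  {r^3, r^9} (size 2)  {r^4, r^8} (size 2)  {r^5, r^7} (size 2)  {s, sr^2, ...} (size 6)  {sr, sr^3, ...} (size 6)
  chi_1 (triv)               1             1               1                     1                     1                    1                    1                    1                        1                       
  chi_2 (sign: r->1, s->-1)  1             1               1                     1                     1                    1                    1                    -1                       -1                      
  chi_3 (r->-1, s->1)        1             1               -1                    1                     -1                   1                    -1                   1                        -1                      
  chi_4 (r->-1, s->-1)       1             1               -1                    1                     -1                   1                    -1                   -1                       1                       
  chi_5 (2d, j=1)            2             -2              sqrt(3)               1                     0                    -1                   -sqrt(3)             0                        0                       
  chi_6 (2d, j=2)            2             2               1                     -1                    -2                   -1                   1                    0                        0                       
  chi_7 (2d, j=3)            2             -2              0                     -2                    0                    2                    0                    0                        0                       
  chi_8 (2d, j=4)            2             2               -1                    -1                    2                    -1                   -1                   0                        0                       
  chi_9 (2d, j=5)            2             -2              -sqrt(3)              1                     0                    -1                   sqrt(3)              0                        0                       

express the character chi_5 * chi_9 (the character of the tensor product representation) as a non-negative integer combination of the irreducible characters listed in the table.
chi_5 tensor chi_9 = chi_3 + chi_4 + chi_8 (all other irreducibles have multiplicity 0).

Justification: The character of a tensor product is the pointwise product (chi_5 * chi_9)(C) = chi_5(C) * chi_9(C):
  {e}: (2)*(2), {r^6}: (-2)*(-2), {r^1, r^11}: (sqrt(3))*(-sqrt(3)), {r^2, r^10}: (1)*(1), {r^3, r^9}: (0)*(0), {r^4, r^8}: (-1)*(-1), {r^5, r^7}: (-sqrt(3))*(sqrt(3)), {s, sr^2, ...}: (0)*(0), {sr, sr^3, ...}: (0)*(0)
so (chi_5 * chi_9) takes values
  {e} -> 4, {r^6} -> 4, {r^1, r^11} -> -3, {r^2, r^10} -> 1, {r^3, r^9} -> 0, {r^4, r^8} -> 1, {r^5, r^7} -> -3, {s, sr^2, ...} -> 0, {sr, sr^3, ...} -> 0.
Now take the inner product of this character with each irreducible chi from the table, <chi_5*chi_9, chi> = (1/24) sum_C |C| (chi_5*chi_9)(C) conj(chi(C)):
  <chi_5*chi_9, chi_1> = (1/24)[1*(4)*conj(1) + 1*(4)*conj(1) + 2*(-3)*conj(1) + 2*(1)*conj(1) + 2*(0)*conj(1) + 2*(1)*conj(1) + 2*(-3)*conj(1) + 6*(0)*conj(1) + 6*(0)*conj(1)]
      = (1/24)[(4) + (4) + (-6) + (2) + (0) + (2) + (-6) + (0) + (0)] = 0/24 = 0
  <chi_5*chi_9, chi_2> = (1/24)[1*(4)*conj(1) + 1*(4)*conj(1) + 2*(-3)*conj(1) + 2*(1)*conj(1) + 2*(0)*conj(1) + 2*(1)*conj(1) + 2*(-3)*conj(1) + 6*(0)*conj(-1) + 6*(0)*conj(-1)]
      = (1/24)[(4) + (4) + (-6) + (2) + (0) + (2) + (-6) + (0) + (0)] = 0/24 = 0
  <chi_5*chi_9, chi_3> = (1/24)[1*(4)*conj(1) + 1*(4)*conj(1) + 2*(-3)*conj(-1) + 2*(1)*conj(1) + 2*(0)*conj(-1) + 2*(1)*conj(1) + 2*(-3)*conj(-1) + 6*(0)*conj(1) + 6*(0)*conj(-1)]
      = (1/24)[(4) + (4) + (6) + (2) + (0) + (2) + (6) + (0) + (0)] = 24/24 = 1
  <chi_5*chi_9, chi_4> = (1/24)[1*(4)*conj(1) + 1*(4)*conj(1) + 2*(-3)*conj(-1) + 2*(1)*conj(1) + 2*(0)*conj(-1) + 2*(1)*conj(1) + 2*(-3)*conj(-1) + 6*(0)*conj(-1) + 6*(0)*conj(1)]
      = (1/24)[(4) + (4) + (6) + (2) + (0) + (2) + (6) + (0) + (0)] = 24/24 = 1
  <chi_5*chi_9, chi_5> = (1/24)[1*(4)*conj(2) + 1*(4)*conj(-2) + 2*(-3)*conj(sqrt(3)) + 2*(1)*conj(1) + 2*(0)*conj(0) + 2*(1)*conj(-1) + 2*(-3)*conj(-sqrt(3)) + 6*(0)*conj(0) + 6*(0)*conj(0)]
      = (1/24)[(8) + (-8) + (-6*sqrt(3)) + (2) + (0) + (-2) + (6*sqrt(3)) + (0) + (0)] = 0/24 = 0
  <chi_5*chi_9, chi_6> = (1/24)[1*(4)*conj(2) + 1*(4)*conj(2) + 2*(-3)*conj(1) + 2*(1)*conj(-1) + 2*(0)*conj(-2) + 2*(1)*conj(-1) + 2*(-3)*conj(1) + 6*(0)*conj(0) + 6*(0)*conj(0)]
      = (1/24)[(8) + (8) + (-6) + (-2) + (0) + (-2) + (-6) + (0) + (0)] = 0/24 = 0
  <chi_5*chi_9, chi_7> = (1/24)[1*(4)*conj(2) + 1*(4)*conj(-2) + 2*(-3)*conj(0) + 2*(1)*conj(-2) + 2*(0)*conj(0) + 2*(1)*conj(2) + 2*(-3)*conj(0) + 6*(0)*conj(0) + 6*(0)*conj(0)]
      = (1/24)[(8) + (-8) + (0) + (-4) + (0) + (4) + (0) + (0) + (0)] = 0/24 = 0
  <chi_5*chi_9, chi_8> = (1/24)[1*(4)*conj(2) + 1*(4)*conj(2) + 2*(-3)*conj(-1) + 2*(1)*conj(-1) + 2*(0)*conj(2) + 2*(1)*conj(-1) + 2*(-3)*conj(-1) + 6*(0)*conj(0) + 6*(0)*conj(0)]
      = (1/24)[(8) + (8) + (6) + (-2) + (0) + (-2) + (6) + (0) + (0)] = 24/24 = 1
  <chi_5*chi_9, chi_9> = (1/24)[1*(4)*conj(2) + 1*(4)*conj(-2) + 2*(-3)*conj(-sqrt(3)) + 2*(1)*conj(1) + 2*(0)*conj(0) + 2*(1)*conj(-1) + 2*(-3)*conj(sqrt(3)) + 6*(0)*conj(0) + 6*(0)*conj(0)]
      = (1/24)[(8) + (-8) + (6*sqrt(3)) + (2) + (0) + (-2) + (-6*sqrt(3)) + (0) + (0)] = 0/24 = 0
Hence the multiplicities are chi_3: 1, chi_4: 1, chi_8: 1. Dimension check: dim(chi_5)*dim(chi_9) = 2*2 = 4 and sum (mult * dim) = 1*1 + 1*1 + 1*2 = 4.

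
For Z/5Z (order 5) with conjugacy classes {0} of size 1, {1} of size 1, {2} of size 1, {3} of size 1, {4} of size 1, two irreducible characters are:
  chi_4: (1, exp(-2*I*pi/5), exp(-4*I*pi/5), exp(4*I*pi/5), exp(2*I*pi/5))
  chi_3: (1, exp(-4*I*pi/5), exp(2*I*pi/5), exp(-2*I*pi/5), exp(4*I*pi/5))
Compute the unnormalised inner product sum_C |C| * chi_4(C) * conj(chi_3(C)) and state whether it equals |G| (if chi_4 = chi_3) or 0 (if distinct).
Sum = 0; so <chi_4, chi_3> = 0 (distinct irreducibles are orthogonal).

Working: Compute term by term over conjugacy classes (|C| * chi_4(C) * conj(chi_3(C))):
  1*(1)*conj(1) + 1*(exp(-2*I*pi/5))*conj(exp(-4*I*pi/5)) + 1*(exp(-4*I*pi/5))*conj(exp(2*I*pi/5)) + 1*(exp(4*I*pi/5))*conj(exp(-2*I*pi/5)) + 1*(exp(2*I*pi/5))*conj(exp(4*I*pi/5))
  = (1) + (exp(2*I*pi/5)) + (exp(4*I*pi/5)) + (exp(-4*I*pi/5)) + (exp(-2*I*pi/5))
  = 0.
(Exp terms are combined using exp(i*s)*conj(exp(i*t)) = exp(i*(s-t)), and sums of them are collapsed using the identity that for every m > 1 the m distinct m-th roots of unity sum to 0, e.g. 1 + exp(2*I*pi/3) + exp(-2*I*pi/3) = 0.)
Dividing by |G| = 5 gives 0/5 = 0, matching the row-orthogonality relation <chi_4, chi_3> = [chi_4 = chi_3].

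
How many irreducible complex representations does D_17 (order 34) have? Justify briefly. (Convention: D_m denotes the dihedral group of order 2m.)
10

Working: The number of irreducible complex representations of a finite group equals its number of conjugacy classes. D_17 has 10 conjugacy classes ((n+3)/2 for n odd), so D_17 (order 34) has exactly 10 irreducible complex representations.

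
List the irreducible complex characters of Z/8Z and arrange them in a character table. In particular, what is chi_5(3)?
Character table of Z/8Z (irreps indexed chi_0,...,chi_7 with chi_k(m) = zeta_8^(k*m), zeta_8 = exp(2*pi*i/8)):
  irrep \ class  {0} (size 1)  {1} (size 1)    {2} (size 1)  {3} (size 1)    {4} (size 1)  {5} (size 1)    {6} (size 1)  {7} (size 1)  
  chi_0          1             1               1             1               1             1               1             1             
  chi_1          1             exp(I*pi/4)     I             exp(3*I*pi/4)   -1            exp(-3*I*pi/4)  -I            exp(-I*pi/4)  
  chi_2          1             I               -1            -I              1             I               -1            -I            
  chi_3          1             exp(3*I*pi/4)   -I            exp(I*pi/4)     -1            exp(-I*pi/4)    I             exp(-3*I*pi/4)
  chi_4          1             -1              1             -1              1             -1              1             -1            
  chi_5          1             exp(-3*I*pi/4)  I             exp(-I*pi/4)    -1            exp(I*pi/4)     -I            exp(3*I*pi/4) 
  chi_6          1             -I              -1            I               1             -I              -1            I             
  chi_7          1             exp(-I*pi/4)    -I            exp(-3*I*pi/4)  -1            exp(3*I*pi/4)   I             exp(I*pi/4)   

Spot check: chi_5(3) = zeta_8^(5*3) = zeta_8^15 = exp(-I*pi/4).

Why: Z/8Z is abelian, so all 8 irreducible complex representations are 1-dimensional. They are given by chi_k(m) = zeta_8^(k*m) for k = 0,...,7. Row orthogonality: sum_m chi_k(m) conj(chi_l(m)) = 8 * [k = l].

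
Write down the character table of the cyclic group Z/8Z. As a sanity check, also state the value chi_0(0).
Character table of Z/8Z (irreps indexed chi_0,...,chi_7 with chi_k(m) = zeta_8^(k*m), zeta_8 = exp(2*pi*i/8)):
  irrep \ class  {0} (size 1)  {1} (size 1)    {2} (size 1)  {3} (size 1)    {4} (size 1)  {5} (size 1)    {6} (size 1)  {7} (size 1)  
  chi_0          1             1               1             1               1             1               1             1             
  chi_1          1             exp(I*pi/4)     I             exp(3*I*pi/4)   -1            exp(-3*I*pi/4)  -I            exp(-I*pi/4)  
  chi_2          1             I               -1            -I              1             I               -1            -I            
  chi_3          1             exp(3*I*pi/4)   -I            exp(I*pi/4)     -1            exp(-I*pi/4)    I             exp(-3*I*pi/4)
  chi_4          1             -1              1             -1              1             -1              1             -1            
  chi_5          1             exp(-3*I*pi/4)  I             exp(-I*pi/4)    -1            exp(I*pi/4)     -I            exp(3*I*pi/4) 
  chi_6          1             -I              -1            I               1             -I              -1            I             
  chi_7          1             exp(-I*pi/4)    -I            exp(-3*I*pi/4)  -1            exp(3*I*pi/4)   I             exp(I*pi/4)   

Spot check: chi_0(0) = zeta_8^(0*0) = zeta_8^0 = 1.

Argument: Z/8Z is abelian, so all 8 irreducible complex representations are 1-dimensional. They are given by chi_k(m) = zeta_8^(k*m) for k = 0,...,7. Row orthogonality: sum_m chi_k(m) conj(chi_l(m)) = 8 * [k = l].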